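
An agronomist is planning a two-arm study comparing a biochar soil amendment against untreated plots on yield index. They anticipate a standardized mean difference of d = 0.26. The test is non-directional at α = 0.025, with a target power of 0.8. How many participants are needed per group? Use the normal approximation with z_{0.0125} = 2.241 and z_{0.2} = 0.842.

For two independent groups with equal n: n = 2·((z_{α/2} + z_β) / d)².
z_{α/2} + z_β = 2.241 + 0.842 = 3.083.
n = 2 × (3.083 / 0.26)² = 2 × 11.858² = 2 × 140.60 = 281.2.
Round up to the next whole participant.

n = 282 per group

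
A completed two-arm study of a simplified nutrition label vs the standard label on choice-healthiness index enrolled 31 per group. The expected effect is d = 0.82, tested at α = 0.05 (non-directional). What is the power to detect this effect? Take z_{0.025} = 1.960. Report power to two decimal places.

power ≈ 0.90

For two equal groups, power = Φ(d·√(n/2) − z_{α/2}).
d·√(n/2) = 0.82 × √(31/2) = 0.82 × 3.937 = 3.228.
z_β = 3.228 − 1.960 = 1.268.
Power = Φ(1.268) = 0.898.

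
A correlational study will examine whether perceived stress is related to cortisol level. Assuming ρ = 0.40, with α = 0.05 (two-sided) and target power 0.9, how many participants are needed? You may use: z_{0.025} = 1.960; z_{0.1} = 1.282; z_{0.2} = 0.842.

Fisher's z: C = ½·ln((1+r)/(1−r)) = ½·ln(2.3333) = 0.4236.
n = ((z_{α/2} + z_β)/C)² + 3.
(1.960 + 1.282) / 0.4236 = 3.242 / 0.4236 = 7.653.
n = 7.653² + 3 = 58.58 + 3 = 61.6.
Round up.

n = 62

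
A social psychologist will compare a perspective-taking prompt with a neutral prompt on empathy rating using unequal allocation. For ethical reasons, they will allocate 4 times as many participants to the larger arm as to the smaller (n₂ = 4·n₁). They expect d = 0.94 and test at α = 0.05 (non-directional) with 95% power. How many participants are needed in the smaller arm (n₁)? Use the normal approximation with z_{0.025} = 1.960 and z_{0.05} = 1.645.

With allocation ratio k = n₂/n₁ = 4, Var(x̄₁−x̄₂) = σ²(1/n₁ + 1/(k·n₁)) = σ²·(k+1)/(k·n₁).
So n₁ = (1 + 1/k)·((z_{α/2} + z_β)/d)² = 1.250 × (3.605/0.94)².
n₁ = 1.250 × 14.71 = 18.4.
Round up: n₁ = 19, giving n₂ = 4 × 19 = 76.

n₁ = 19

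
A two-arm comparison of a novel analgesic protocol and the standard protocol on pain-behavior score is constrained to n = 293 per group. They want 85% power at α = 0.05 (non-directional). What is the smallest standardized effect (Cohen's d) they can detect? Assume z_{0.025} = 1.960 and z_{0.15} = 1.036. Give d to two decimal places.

d_min ≈ 0.25

For two independent groups of n = 293 each: d_min = (z_{α/2} + z_β)·√(2/n).
z-sum = 1.960 + 1.036 = 2.996.
d_min = 2.996 × √(2/293) = 2.996 × 0.0826 = 0.248.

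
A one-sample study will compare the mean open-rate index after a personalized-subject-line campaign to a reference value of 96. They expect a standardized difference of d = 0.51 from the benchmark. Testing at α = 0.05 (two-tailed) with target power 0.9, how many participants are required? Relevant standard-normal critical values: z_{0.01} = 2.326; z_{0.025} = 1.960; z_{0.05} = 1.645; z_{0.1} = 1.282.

n = 41

For a one-sample test: n = ((z_{α/2} + z_β) / d)².
z_{α/2} + z_β = 1.960 + 1.282 = 3.242.
n = (3.242 / 0.51)² = 6.357² = 40.41.
Round up.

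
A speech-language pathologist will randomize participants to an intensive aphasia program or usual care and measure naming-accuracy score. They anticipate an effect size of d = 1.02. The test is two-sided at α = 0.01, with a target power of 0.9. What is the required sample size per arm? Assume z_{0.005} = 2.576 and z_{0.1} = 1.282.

For two independent groups with equal n: n = 2·((z_{α/2} + z_β) / d)².
z_{α/2} + z_β = 2.576 + 1.282 = 3.858.
n = 2 × (3.858 / 1.02)² = 2 × 3.782² = 2 × 14.31 = 28.6.
Round up to the next whole participant.

n = 29 per group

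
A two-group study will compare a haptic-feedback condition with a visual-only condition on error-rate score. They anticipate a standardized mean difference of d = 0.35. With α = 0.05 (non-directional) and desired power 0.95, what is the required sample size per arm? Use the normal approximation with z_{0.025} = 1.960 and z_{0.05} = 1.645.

n = 213 per group

For two independent groups with equal n: n = 2·((z_{α/2} + z_β) / d)².
z_{α/2} + z_β = 1.960 + 1.645 = 3.605.
n = 2 × (3.605 / 0.35)² = 2 × 10.300² = 2 × 106.09 = 212.2.
Round up to the next whole participant.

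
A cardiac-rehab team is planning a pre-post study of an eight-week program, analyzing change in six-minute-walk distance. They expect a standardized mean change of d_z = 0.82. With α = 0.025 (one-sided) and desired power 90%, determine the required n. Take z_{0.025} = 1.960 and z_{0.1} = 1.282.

n = 16 pairs

For a paired (one-sample on differences) test: n = ((z_{α} + z_β) / d)².
z_{α} + z_β = 1.960 + 1.282 = 3.242.
n = (3.242 / 0.82)² = 3.954² = 15.63.
Round up.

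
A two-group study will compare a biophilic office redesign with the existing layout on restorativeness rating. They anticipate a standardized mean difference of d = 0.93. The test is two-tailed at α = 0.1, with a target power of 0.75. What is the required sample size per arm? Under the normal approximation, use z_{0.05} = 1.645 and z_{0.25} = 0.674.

For two independent groups with equal n: n = 2·((z_{α/2} + z_β) / d)².
z_{α/2} + z_β = 1.645 + 0.674 = 2.319.
n = 2 × (2.319 / 0.93)² = 2 × 2.494² = 2 × 6.22 = 12.4.
Round up to the next whole participant.

n = 13 per group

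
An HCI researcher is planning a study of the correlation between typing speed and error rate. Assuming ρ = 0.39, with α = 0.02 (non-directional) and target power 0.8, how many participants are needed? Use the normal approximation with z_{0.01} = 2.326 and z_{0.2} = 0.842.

n = 63

Fisher's z: C = ½·ln((1+r)/(1−r)) = ½·ln(2.2787) = 0.4118.
n = ((z_{α/2} + z_β)/C)² + 3.
(2.326 + 0.842) / 0.4118 = 3.168 / 0.4118 = 7.693.
n = 7.693² + 3 = 59.18 + 3 = 62.2.
Round up.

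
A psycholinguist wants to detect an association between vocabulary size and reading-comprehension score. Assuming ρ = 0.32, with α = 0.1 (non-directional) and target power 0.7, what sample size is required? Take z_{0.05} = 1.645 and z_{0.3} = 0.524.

n = 46

Fisher's z: C = ½·ln((1+r)/(1−r)) = ½·ln(1.9412) = 0.3316.
n = ((z_{α/2} + z_β)/C)² + 3.
(1.645 + 0.524) / 0.3316 = 2.169 / 0.3316 = 6.541.
n = 6.541² + 3 = 42.78 + 3 = 45.8.
Round up.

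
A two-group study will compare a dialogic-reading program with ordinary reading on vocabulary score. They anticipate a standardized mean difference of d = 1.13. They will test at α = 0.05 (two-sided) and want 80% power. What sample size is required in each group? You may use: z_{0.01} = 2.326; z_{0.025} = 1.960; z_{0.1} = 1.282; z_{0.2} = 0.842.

n = 13 per group

For two independent groups with equal n: n = 2·((z_{α/2} + z_β) / d)².
z_{α/2} + z_β = 1.960 + 0.842 = 2.802.
n = 2 × (2.802 / 1.13)² = 2 × 2.480² = 2 × 6.15 = 12.3.
Round up to the next whole participant.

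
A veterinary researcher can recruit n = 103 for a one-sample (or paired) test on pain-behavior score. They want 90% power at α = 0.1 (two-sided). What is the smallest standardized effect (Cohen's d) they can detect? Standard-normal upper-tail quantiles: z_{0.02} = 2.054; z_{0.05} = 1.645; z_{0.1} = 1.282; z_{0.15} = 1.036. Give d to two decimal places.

For a single sample (or paired design) of n = 103: d_min = (z_{α/2} + z_β)/√n.
z-sum = 1.645 + 1.282 = 2.927.
d_min = 2.927 / √103 = 2.927 / 10.149 = 0.288.

d_min ≈ 0.29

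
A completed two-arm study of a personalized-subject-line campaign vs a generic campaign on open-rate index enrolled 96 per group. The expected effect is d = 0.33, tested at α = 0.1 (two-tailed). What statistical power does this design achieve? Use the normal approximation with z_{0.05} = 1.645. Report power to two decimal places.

For two equal groups, power = Φ(d·√(n/2) − z_{α/2}).
d·√(n/2) = 0.33 × √(96/2) = 0.33 × 6.928 = 2.286.
z_β = 2.286 − 1.645 = 0.641.
Power = Φ(0.641) = 0.739.

power ≈ 0.74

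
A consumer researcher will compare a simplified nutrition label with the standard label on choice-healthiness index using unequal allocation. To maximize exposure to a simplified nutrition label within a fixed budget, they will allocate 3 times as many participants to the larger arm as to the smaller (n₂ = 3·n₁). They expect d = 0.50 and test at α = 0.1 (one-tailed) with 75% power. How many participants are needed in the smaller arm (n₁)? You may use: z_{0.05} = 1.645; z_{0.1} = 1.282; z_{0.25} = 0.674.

With allocation ratio k = n₂/n₁ = 3, Var(x̄₁−x̄₂) = σ²(1/n₁ + 1/(k·n₁)) = σ²·(k+1)/(k·n₁).
So n₁ = (1 + 1/k)·((z_{α} + z_β)/d)² = 1.333 × (1.956/0.50)².
n₁ = 1.333 × 15.30 = 20.4.
Round up: n₁ = 21, giving n₂ = 3 × 21 = 63.

n₁ = 21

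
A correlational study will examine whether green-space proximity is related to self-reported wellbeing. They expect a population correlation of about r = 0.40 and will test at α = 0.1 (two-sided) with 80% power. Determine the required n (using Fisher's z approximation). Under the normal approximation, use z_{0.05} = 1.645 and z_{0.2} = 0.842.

Fisher's z: C = ½·ln((1+r)/(1−r)) = ½·ln(2.3333) = 0.4236.
n = ((z_{α/2} + z_β)/C)² + 3.
(1.645 + 0.842) / 0.4236 = 2.487 / 0.4236 = 5.871.
n = 5.871² + 3 = 34.47 + 3 = 37.5.
Round up.

n = 38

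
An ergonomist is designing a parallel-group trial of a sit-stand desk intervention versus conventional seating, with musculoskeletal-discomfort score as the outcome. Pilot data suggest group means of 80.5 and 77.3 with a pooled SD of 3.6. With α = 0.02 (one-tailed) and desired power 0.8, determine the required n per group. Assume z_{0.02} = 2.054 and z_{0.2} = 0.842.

Cohen's d = |M₁ − M₂| / SD_pooled = |80.5 − 77.3| / 3.6 = 3.2 / 3.6 = 0.889.
For two independent groups with equal n: n = 2·((z_{α} + z_β) / d)².
z_{α} + z_β = 2.054 + 0.842 = 2.896.
n = 2 × (2.896 / 0.889)² = 2 × 3.258² = 2 × 10.61 = 21.2.
Round up to the next whole participant.

n = 22 per group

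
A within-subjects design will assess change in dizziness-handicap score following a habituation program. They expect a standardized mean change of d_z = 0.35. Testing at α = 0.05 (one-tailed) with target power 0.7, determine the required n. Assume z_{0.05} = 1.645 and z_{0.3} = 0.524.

n = 39 pairs

For a paired (one-sample on differences) test: n = ((z_{α} + z_β) / d)².
z_{α} + z_β = 1.645 + 0.524 = 2.169.
n = (2.169 / 0.35)² = 6.197² = 38.40.
Round up.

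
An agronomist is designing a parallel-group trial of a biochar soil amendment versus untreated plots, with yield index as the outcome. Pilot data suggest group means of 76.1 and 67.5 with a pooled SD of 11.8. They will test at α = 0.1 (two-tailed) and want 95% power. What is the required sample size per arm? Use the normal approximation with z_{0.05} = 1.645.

n = 41 per group

Cohen's d = |M₁ − M₂| / SD_pooled = |76.1 − 67.5| / 11.8 = 8.6 / 11.8 = 0.729.
For two independent groups with equal n: n = 2·((z_{α/2} + z_β) / d)².
z_{α/2} + z_β = 1.645 + 1.645 = 3.290.
n = 2 × (3.290 / 0.729)² = 2 × 4.513² = 2 × 20.37 = 40.7.
Round up to the next whole participant.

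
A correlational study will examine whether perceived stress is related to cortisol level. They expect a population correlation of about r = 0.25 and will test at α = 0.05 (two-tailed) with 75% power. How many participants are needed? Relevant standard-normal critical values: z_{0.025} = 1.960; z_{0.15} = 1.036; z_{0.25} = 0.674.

n = 110

Fisher's z: C = ½·ln((1+r)/(1−r)) = ½·ln(1.6667) = 0.2554.
n = ((z_{α/2} + z_β)/C)² + 3.
(1.960 + 0.674) / 0.2554 = 2.634 / 0.2554 = 10.313.
n = 10.313² + 3 = 106.36 + 3 = 109.4.
Round up.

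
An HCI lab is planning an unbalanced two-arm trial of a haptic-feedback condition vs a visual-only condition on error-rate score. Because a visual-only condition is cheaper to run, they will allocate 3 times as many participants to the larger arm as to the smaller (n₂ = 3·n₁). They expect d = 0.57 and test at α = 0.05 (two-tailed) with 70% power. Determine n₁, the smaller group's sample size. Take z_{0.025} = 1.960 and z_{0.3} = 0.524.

With allocation ratio k = n₂/n₁ = 3, Var(x̄₁−x̄₂) = σ²(1/n₁ + 1/(k·n₁)) = σ²·(k+1)/(k·n₁).
So n₁ = (1 + 1/k)·((z_{α/2} + z_β)/d)² = 1.333 × (2.484/0.57)².
n₁ = 1.333 × 18.99 = 25.3.
Round up: n₁ = 26, giving n₂ = 3 × 26 = 78.

n₁ = 26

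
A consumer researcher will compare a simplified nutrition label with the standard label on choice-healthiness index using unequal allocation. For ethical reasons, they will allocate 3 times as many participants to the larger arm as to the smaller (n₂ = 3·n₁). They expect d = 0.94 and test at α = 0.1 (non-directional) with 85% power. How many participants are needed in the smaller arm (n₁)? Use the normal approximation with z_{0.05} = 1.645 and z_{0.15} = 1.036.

With allocation ratio k = n₂/n₁ = 3, Var(x̄₁−x̄₂) = σ²(1/n₁ + 1/(k·n₁)) = σ²·(k+1)/(k·n₁).
So n₁ = (1 + 1/k)·((z_{α/2} + z_β)/d)² = 1.333 × (2.681/0.94)².
n₁ = 1.333 × 8.13 = 10.8.
Round up: n₁ = 11, giving n₂ = 3 × 11 = 33.

n₁ = 11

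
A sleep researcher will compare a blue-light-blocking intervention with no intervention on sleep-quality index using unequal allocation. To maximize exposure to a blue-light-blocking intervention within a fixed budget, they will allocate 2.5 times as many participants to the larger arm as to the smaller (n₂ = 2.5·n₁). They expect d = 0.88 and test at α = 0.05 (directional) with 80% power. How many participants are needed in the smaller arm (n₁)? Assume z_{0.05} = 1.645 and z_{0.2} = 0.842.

With allocation ratio k = n₂/n₁ = 2.5, Var(x̄₁−x̄₂) = σ²(1/n₁ + 1/(k·n₁)) = σ²·(k+1)/(k·n₁).
So n₁ = (1 + 1/k)·((z_{α} + z_β)/d)² = 1.400 × (2.487/0.88)².
n₁ = 1.400 × 7.99 = 11.2.
Round up: n₁ = 12, giving n₂ = 2.5 × 12 = 30.

n₁ = 12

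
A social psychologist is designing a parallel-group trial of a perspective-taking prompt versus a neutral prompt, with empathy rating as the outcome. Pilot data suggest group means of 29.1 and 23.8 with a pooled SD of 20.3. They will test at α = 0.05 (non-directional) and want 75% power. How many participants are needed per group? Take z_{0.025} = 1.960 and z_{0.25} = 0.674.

Cohen's d = |M₁ − M₂| / SD_pooled = |29.1 − 23.8| / 20.3 = 5.3 / 20.3 = 0.261.
For two independent groups with equal n: n = 2·((z_{α/2} + z_β) / d)².
z_{α/2} + z_β = 1.960 + 0.674 = 2.634.
n = 2 × (2.634 / 0.261)² = 2 × 10.092² = 2 × 101.85 = 203.7.
Round up to the next whole participant.

n = 204 per group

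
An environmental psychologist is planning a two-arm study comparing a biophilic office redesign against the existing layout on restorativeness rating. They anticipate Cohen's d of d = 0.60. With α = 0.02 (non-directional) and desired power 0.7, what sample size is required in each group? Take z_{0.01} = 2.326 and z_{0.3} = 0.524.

n = 46 per group

For two independent groups with equal n: n = 2·((z_{α/2} + z_β) / d)².
z_{α/2} + z_β = 2.326 + 0.524 = 2.850.
n = 2 × (2.850 / 0.60)² = 2 × 4.750² = 2 × 22.56 = 45.1.
Round up to the next whole participant.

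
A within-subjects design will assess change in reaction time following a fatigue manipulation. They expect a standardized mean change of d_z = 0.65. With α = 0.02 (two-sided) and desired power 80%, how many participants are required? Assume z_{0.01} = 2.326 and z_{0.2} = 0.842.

n = 24 pairs

For a paired (one-sample on differences) test: n = ((z_{α/2} + z_β) / d)².
z_{α/2} + z_β = 2.326 + 0.842 = 3.168.
n = (3.168 / 0.65)² = 4.874² = 23.75.
Round up.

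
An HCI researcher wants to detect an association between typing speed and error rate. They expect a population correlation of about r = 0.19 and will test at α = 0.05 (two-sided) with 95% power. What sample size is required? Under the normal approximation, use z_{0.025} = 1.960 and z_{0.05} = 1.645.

n = 355

Fisher's z: C = ½·ln((1+r)/(1−r)) = ½·ln(1.4691) = 0.1923.
n = ((z_{α/2} + z_β)/C)² + 3.
(1.960 + 1.645) / 0.1923 = 3.605 / 0.1923 = 18.747.
n = 18.747² + 3 = 351.44 + 3 = 354.4.
Round up.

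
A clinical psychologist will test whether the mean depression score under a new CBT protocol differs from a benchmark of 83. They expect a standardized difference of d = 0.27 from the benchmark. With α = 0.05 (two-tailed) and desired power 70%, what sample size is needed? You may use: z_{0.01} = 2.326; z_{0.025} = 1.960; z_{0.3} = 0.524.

n = 85

For a one-sample test: n = ((z_{α/2} + z_β) / d)².
z_{α/2} + z_β = 1.960 + 0.524 = 2.484.
n = (2.484 / 0.27)² = 9.200² = 84.64.
Round up.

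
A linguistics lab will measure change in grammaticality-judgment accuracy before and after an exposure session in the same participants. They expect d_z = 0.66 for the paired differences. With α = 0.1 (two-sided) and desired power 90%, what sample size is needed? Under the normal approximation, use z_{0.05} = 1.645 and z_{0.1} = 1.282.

For a paired (one-sample on differences) test: n = ((z_{α/2} + z_β) / d)².
z_{α/2} + z_β = 1.645 + 1.282 = 2.927.
n = (2.927 / 0.66)² = 4.435² = 19.67.
Round up.

n = 20 pairs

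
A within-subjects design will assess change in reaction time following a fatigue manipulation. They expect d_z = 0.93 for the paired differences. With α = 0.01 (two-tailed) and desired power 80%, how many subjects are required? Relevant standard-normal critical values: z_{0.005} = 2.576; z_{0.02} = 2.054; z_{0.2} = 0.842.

n = 14 pairs

For a paired (one-sample on differences) test: n = ((z_{α/2} + z_β) / d)².
z_{α/2} + z_β = 2.576 + 0.842 = 3.418.
n = (3.418 / 0.93)² = 3.675² = 13.51.
Round up.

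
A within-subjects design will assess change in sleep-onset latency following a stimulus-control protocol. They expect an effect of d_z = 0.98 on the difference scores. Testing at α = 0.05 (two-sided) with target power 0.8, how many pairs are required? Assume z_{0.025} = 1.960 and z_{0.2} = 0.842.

n = 9 pairs

For a paired (one-sample on differences) test: n = ((z_{α/2} + z_β) / d)².
z_{α/2} + z_β = 1.960 + 0.842 = 2.802.
n = (2.802 / 0.98)² = 2.859² = 8.17.
Round up.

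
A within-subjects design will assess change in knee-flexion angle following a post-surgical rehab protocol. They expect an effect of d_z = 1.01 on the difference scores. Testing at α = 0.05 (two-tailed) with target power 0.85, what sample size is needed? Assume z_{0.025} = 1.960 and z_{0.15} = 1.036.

For a paired (one-sample on differences) test: n = ((z_{α/2} + z_β) / d)².
z_{α/2} + z_β = 1.960 + 1.036 = 2.996.
n = (2.996 / 1.01)² = 2.966² = 8.80.
Round up.

n = 9 pairs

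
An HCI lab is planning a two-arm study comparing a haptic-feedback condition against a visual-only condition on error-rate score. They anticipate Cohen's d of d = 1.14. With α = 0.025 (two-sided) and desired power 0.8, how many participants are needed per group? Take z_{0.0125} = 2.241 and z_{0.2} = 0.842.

n = 15 per group

For two independent groups with equal n: n = 2·((z_{α/2} + z_β) / d)².
z_{α/2} + z_β = 2.241 + 0.842 = 3.083.
n = 2 × (3.083 / 1.14)² = 2 × 2.704² = 2 × 7.31 = 14.6.
Round up to the next whole participant.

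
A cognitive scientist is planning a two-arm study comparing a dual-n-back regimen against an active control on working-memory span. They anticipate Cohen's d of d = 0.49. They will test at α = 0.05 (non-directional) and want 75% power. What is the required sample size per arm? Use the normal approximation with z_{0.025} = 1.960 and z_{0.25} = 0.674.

For two independent groups with equal n: n = 2·((z_{α/2} + z_β) / d)².
z_{α/2} + z_β = 1.960 + 0.674 = 2.634.
n = 2 × (2.634 / 0.49)² = 2 × 5.376² = 2 × 28.90 = 57.8.
Round up to the next whole participant.

n = 58 per group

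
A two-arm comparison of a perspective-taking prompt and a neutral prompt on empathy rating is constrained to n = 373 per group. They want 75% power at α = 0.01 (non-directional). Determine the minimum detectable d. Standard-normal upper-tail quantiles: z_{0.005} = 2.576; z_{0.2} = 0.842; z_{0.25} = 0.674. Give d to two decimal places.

For two independent groups of n = 373 each: d_min = (z_{α/2} + z_β)·√(2/n).
z-sum = 2.576 + 0.674 = 3.250.
d_min = 3.250 × √(2/373) = 3.250 × 0.0732 = 0.238.

d_min ≈ 0.24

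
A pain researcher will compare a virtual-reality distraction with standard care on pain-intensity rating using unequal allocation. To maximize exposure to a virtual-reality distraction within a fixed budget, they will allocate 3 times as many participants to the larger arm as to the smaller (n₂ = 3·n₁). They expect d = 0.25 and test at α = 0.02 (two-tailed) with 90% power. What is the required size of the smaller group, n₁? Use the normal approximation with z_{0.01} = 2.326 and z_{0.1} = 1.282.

With allocation ratio k = n₂/n₁ = 3, Var(x̄₁−x̄₂) = σ²(1/n₁ + 1/(k·n₁)) = σ²·(k+1)/(k·n₁).
So n₁ = (1 + 1/k)·((z_{α/2} + z_β)/d)² = 1.333 × (3.608/0.25)².
n₁ = 1.333 × 208.28 = 277.7.
Round up: n₁ = 278, giving n₂ = 3 × 278 = 834.

n₁ = 278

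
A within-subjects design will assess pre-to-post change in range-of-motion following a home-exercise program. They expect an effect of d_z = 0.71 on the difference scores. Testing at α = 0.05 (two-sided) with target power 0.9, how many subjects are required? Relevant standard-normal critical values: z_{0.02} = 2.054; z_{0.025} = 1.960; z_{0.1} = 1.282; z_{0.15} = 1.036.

For a paired (one-sample on differences) test: n = ((z_{α/2} + z_β) / d)².
z_{α/2} + z_β = 1.960 + 1.282 = 3.242.
n = (3.242 / 0.71)² = 4.566² = 20.85.
Round up.

n = 21 pairs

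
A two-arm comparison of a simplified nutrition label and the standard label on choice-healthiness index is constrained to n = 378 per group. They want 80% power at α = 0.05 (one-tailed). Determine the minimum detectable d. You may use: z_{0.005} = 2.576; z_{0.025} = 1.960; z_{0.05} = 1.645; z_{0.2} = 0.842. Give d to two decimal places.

d_min ≈ 0.18

For two independent groups of n = 378 each: d_min = (z_{α} + z_β)·√(2/n).
z-sum = 1.645 + 0.842 = 2.487.
d_min = 2.487 × √(2/378) = 2.487 × 0.0727 = 0.181.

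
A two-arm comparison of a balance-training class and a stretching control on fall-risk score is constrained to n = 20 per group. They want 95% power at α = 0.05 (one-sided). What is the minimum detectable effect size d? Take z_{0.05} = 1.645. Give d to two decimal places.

d_min ≈ 1.04

For two independent groups of n = 20 each: d_min = (z_{α} + z_β)·√(2/n).
z-sum = 1.645 + 1.645 = 3.290.
d_min = 3.290 × √(2/20) = 3.290 × 0.3162 = 1.040.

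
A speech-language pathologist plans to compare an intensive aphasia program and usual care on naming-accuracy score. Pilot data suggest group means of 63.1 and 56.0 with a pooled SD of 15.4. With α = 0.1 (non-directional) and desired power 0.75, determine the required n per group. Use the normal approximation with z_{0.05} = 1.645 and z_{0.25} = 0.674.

n = 51 per group

Cohen's d = |M₁ − M₂| / SD_pooled = |63.1 − 56.0| / 15.4 = 7.1 / 15.4 = 0.461.
For two independent groups with equal n: n = 2·((z_{α/2} + z_β) / d)².
z_{α/2} + z_β = 1.645 + 0.674 = 2.319.
n = 2 × (2.319 / 0.461)² = 2 × 5.030² = 2 × 25.30 = 50.6.
Round up to the next whole participant.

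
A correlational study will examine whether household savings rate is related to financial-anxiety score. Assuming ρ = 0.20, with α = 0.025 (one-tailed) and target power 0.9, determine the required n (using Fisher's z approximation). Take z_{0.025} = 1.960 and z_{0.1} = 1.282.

Fisher's z: C = ½·ln((1+r)/(1−r)) = ½·ln(1.5000) = 0.2027.
n = ((z_{α} + z_β)/C)² + 3.
(1.960 + 1.282) / 0.2027 = 3.242 / 0.2027 = 15.994.
n = 15.994² + 3 = 255.81 + 3 = 258.8.
Round up.

n = 259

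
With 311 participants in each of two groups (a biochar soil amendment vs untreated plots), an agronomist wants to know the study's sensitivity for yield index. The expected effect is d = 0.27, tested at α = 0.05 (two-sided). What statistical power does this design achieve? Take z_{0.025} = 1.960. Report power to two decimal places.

power ≈ 0.92

For two equal groups, power = Φ(d·√(n/2) − z_{α/2}).
d·√(n/2) = 0.27 × √(311/2) = 0.27 × 12.470 = 3.367.
z_β = 3.367 − 1.960 = 1.407.
Power = Φ(1.407) = 0.920.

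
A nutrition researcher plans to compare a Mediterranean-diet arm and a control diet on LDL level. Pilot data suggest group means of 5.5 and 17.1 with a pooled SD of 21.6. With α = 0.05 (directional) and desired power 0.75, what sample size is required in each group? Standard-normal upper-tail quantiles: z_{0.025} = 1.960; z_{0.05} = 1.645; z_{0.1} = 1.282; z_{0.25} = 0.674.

Cohen's d = |M₁ − M₂| / SD_pooled = |5.5 − 17.1| / 21.6 = 11.6 / 21.6 = 0.537.
For two independent groups with equal n: n = 2·((z_{α} + z_β) / d)².
z_{α} + z_β = 1.645 + 0.674 = 2.319.
n = 2 × (2.319 / 0.537)² = 2 × 4.318² = 2 × 18.65 = 37.3.
Round up to the next whole participant.

n = 38 per group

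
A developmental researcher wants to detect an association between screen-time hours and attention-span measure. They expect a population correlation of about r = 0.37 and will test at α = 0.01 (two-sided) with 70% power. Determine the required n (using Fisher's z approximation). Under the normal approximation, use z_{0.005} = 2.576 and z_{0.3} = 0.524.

Fisher's z: C = ½·ln((1+r)/(1−r)) = ½·ln(2.1746) = 0.3884.
n = ((z_{α/2} + z_β)/C)² + 3.
(2.576 + 0.524) / 0.3884 = 3.100 / 0.3884 = 7.981.
n = 7.981² + 3 = 63.70 + 3 = 66.7.
Round up.

n = 67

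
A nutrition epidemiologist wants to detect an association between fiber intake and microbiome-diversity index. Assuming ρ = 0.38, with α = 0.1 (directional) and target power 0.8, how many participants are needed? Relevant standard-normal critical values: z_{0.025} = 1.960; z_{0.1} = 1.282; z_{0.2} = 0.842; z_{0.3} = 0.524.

n = 32

Fisher's z: C = ½·ln((1+r)/(1−r)) = ½·ln(2.2258) = 0.4001.
n = ((z_{α} + z_β)/C)² + 3.
(1.282 + 0.842) / 0.4001 = 2.124 / 0.4001 = 5.309.
n = 5.309² + 3 = 28.18 + 3 = 31.2.
Round up.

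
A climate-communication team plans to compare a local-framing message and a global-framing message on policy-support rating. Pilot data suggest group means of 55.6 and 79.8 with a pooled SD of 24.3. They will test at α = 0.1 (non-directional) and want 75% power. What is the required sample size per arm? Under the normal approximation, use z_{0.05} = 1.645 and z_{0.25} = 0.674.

n = 11 per group

Cohen's d = |M₁ − M₂| / SD_pooled = |55.6 − 79.8| / 24.3 = 24.2 / 24.3 = 0.996.
For two independent groups with equal n: n = 2·((z_{α/2} + z_β) / d)².
z_{α/2} + z_β = 1.645 + 0.674 = 2.319.
n = 2 × (2.319 / 0.996)² = 2 × 2.328² = 2 × 5.42 = 10.8.
Round up to the next whole participant.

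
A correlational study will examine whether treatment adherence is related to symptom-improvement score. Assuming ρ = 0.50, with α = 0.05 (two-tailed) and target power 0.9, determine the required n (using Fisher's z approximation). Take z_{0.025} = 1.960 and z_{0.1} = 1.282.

n = 38

Fisher's z: C = ½·ln((1+r)/(1−r)) = ½·ln(3.0000) = 0.5493.
n = ((z_{α/2} + z_β)/C)² + 3.
(1.960 + 1.282) / 0.5493 = 3.242 / 0.5493 = 5.902.
n = 5.902² + 3 = 34.83 + 3 = 37.8.
Round up.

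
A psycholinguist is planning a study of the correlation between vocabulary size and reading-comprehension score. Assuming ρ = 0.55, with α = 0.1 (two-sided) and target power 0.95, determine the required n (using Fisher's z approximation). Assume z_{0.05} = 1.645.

n = 32

Fisher's z: C = ½·ln((1+r)/(1−r)) = ½·ln(3.4444) = 0.6184.
n = ((z_{α/2} + z_β)/C)² + 3.
(1.645 + 1.645) / 0.6184 = 3.290 / 0.6184 = 5.320.
n = 5.320² + 3 = 28.30 + 3 = 31.3.
Round up.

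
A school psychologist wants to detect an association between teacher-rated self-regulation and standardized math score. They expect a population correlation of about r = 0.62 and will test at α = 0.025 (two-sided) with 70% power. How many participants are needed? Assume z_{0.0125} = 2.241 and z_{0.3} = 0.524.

Fisher's z: C = ½·ln((1+r)/(1−r)) = ½·ln(4.2632) = 0.7250.
n = ((z_{α/2} + z_β)/C)² + 3.
(2.241 + 0.524) / 0.7250 = 2.765 / 0.7250 = 3.814.
n = 3.814² + 3 = 14.55 + 3 = 17.5.
Round up.

n = 18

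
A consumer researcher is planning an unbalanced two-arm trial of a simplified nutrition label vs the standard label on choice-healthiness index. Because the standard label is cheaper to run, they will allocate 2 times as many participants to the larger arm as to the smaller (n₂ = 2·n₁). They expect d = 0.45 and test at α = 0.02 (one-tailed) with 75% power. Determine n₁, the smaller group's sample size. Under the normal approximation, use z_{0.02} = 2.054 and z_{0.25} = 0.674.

With allocation ratio k = n₂/n₁ = 2, Var(x̄₁−x̄₂) = σ²(1/n₁ + 1/(k·n₁)) = σ²·(k+1)/(k·n₁).
So n₁ = (1 + 1/k)·((z_{α} + z_β)/d)² = 1.500 × (2.728/0.45)².
n₁ = 1.500 × 36.75 = 55.1.
Round up: n₁ = 56, giving n₂ = 2 × 56 = 112.

n₁ = 56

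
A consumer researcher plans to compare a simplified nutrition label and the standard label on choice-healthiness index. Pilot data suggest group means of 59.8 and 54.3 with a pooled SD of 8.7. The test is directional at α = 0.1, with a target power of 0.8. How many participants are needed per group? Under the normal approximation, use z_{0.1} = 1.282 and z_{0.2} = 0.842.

Cohen's d = |M₁ − M₂| / SD_pooled = |59.8 − 54.3| / 8.7 = 5.5 / 8.7 = 0.632.
For two independent groups with equal n: n = 2·((z_{α} + z_β) / d)².
z_{α} + z_β = 1.282 + 0.842 = 2.124.
n = 2 × (2.124 / 0.632)² = 2 × 3.361² = 2 × 11.29 = 22.6.
Round up to the next whole participant.

n = 23 per group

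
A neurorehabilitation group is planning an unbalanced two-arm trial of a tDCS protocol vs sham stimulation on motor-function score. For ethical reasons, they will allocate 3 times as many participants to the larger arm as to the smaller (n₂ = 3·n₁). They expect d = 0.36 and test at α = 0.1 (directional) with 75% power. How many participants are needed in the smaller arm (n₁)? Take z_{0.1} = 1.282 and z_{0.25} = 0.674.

n₁ = 40

With allocation ratio k = n₂/n₁ = 3, Var(x̄₁−x̄₂) = σ²(1/n₁ + 1/(k·n₁)) = σ²·(k+1)/(k·n₁).
So n₁ = (1 + 1/k)·((z_{α} + z_β)/d)² = 1.333 × (1.956/0.36)².
n₁ = 1.333 × 29.52 = 39.4.
Round up: n₁ = 40, giving n₂ = 3 × 40 = 120.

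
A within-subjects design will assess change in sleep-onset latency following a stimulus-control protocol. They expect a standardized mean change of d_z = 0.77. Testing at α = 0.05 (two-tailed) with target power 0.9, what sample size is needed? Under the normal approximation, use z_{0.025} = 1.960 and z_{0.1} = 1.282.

n = 18 pairs

For a paired (one-sample on differences) test: n = ((z_{α/2} + z_β) / d)².
z_{α/2} + z_β = 1.960 + 1.282 = 3.242.
n = (3.242 / 0.77)² = 4.210² = 17.73.
Round up.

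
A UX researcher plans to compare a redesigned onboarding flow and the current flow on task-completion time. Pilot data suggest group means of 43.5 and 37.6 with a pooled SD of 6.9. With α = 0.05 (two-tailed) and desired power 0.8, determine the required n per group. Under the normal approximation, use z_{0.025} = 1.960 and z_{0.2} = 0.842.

Cohen's d = |M₁ − M₂| / SD_pooled = |43.5 − 37.6| / 6.9 = 5.9 / 6.9 = 0.855.
For two independent groups with equal n: n = 2·((z_{α/2} + z_β) / d)².
z_{α/2} + z_β = 1.960 + 0.842 = 2.802.
n = 2 × (2.802 / 0.855)² = 2 × 3.277² = 2 × 10.74 = 21.5.
Round up to the next whole participant.

n = 22 per group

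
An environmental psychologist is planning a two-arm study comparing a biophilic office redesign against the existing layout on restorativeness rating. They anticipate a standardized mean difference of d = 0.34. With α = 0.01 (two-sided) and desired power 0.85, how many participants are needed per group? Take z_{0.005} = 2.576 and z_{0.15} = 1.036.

n = 226 per group

For two independent groups with equal n: n = 2·((z_{α/2} + z_β) / d)².
z_{α/2} + z_β = 2.576 + 1.036 = 3.612.
n = 2 × (3.612 / 0.34)² = 2 × 10.624² = 2 × 112.86 = 225.7.
Round up to the next whole participant.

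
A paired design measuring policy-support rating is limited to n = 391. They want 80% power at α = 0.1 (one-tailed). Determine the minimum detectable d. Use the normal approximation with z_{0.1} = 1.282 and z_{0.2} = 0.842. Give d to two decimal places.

For a single sample (or paired design) of n = 391: d_min = (z_{α} + z_β)/√n.
z-sum = 1.282 + 0.842 = 2.124.
d_min = 2.124 / √391 = 2.124 / 19.774 = 0.107.

d_min ≈ 0.11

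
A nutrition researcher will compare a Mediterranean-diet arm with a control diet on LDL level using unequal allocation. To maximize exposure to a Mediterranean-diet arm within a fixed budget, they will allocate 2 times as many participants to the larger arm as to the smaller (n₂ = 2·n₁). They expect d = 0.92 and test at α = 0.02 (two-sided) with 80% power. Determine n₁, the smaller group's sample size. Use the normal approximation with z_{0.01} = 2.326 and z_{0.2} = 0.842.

n₁ = 18

With allocation ratio k = n₂/n₁ = 2, Var(x̄₁−x̄₂) = σ²(1/n₁ + 1/(k·n₁)) = σ²·(k+1)/(k·n₁).
So n₁ = (1 + 1/k)·((z_{α/2} + z_β)/d)² = 1.500 × (3.168/0.92)².
n₁ = 1.500 × 11.86 = 17.8.
Round up: n₁ = 18, giving n₂ = 2 × 18 = 36.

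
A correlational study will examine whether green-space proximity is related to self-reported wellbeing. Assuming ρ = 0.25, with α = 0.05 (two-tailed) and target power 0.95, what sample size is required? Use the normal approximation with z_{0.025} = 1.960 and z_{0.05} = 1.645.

n = 203

Fisher's z: C = ½·ln((1+r)/(1−r)) = ½·ln(1.6667) = 0.2554.
n = ((z_{α/2} + z_β)/C)² + 3.
(1.960 + 1.645) / 0.2554 = 3.605 / 0.2554 = 14.115.
n = 14.115² + 3 = 199.24 + 3 = 202.2.
Round up.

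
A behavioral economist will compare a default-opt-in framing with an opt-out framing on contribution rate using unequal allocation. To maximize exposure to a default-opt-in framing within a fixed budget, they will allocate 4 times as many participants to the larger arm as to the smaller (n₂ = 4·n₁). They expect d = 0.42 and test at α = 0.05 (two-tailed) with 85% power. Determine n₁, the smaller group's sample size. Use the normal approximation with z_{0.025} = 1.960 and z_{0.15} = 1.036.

With allocation ratio k = n₂/n₁ = 4, Var(x̄₁−x̄₂) = σ²(1/n₁ + 1/(k·n₁)) = σ²·(k+1)/(k·n₁).
So n₁ = (1 + 1/k)·((z_{α/2} + z_β)/d)² = 1.250 × (2.996/0.42)².
n₁ = 1.250 × 50.88 = 63.6.
Round up: n₁ = 64, giving n₂ = 4 × 64 = 256.

n₁ = 64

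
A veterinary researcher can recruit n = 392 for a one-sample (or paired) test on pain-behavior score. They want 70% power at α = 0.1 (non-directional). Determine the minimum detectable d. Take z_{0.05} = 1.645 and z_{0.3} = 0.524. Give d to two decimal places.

d_min ≈ 0.11

For a single sample (or paired design) of n = 392: d_min = (z_{α/2} + z_β)/√n.
z-sum = 1.645 + 0.524 = 2.169.
d_min = 2.169 / √392 = 2.169 / 19.799 = 0.110.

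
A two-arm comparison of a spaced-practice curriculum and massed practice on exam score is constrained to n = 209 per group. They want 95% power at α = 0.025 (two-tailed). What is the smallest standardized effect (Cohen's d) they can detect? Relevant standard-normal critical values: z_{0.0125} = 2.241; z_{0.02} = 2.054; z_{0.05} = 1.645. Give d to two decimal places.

For two independent groups of n = 209 each: d_min = (z_{α/2} + z_β)·√(2/n).
z-sum = 2.241 + 1.645 = 3.886.
d_min = 3.886 × √(2/209) = 3.886 × 0.0978 = 0.380.

d_min ≈ 0.38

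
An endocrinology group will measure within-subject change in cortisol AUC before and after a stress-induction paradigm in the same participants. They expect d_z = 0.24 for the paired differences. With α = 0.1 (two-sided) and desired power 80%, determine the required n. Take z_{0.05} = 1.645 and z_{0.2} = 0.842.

n = 108 pairs

For a paired (one-sample on differences) test: n = ((z_{α/2} + z_β) / d)².
z_{α/2} + z_β = 1.645 + 0.842 = 2.487.
n = (2.487 / 0.24)² = 10.363² = 107.38.
Round up.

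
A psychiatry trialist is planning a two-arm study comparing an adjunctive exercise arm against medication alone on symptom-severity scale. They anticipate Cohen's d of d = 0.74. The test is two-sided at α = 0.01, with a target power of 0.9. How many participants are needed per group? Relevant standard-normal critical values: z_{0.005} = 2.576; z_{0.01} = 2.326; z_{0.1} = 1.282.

n = 55 per group

For two independent groups with equal n: n = 2·((z_{α/2} + z_β) / d)².
z_{α/2} + z_β = 2.576 + 1.282 = 3.858.
n = 2 × (3.858 / 0.74)² = 2 × 5.214² = 2 × 27.18 = 54.4.
Round up to the next whole participant.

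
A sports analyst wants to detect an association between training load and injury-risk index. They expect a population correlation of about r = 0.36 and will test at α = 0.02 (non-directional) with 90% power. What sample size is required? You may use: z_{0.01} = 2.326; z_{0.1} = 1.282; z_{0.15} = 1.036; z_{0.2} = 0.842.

n = 95

Fisher's z: C = ½·ln((1+r)/(1−r)) = ½·ln(2.1250) = 0.3769.
n = ((z_{α/2} + z_β)/C)² + 3.
(2.326 + 1.282) / 0.3769 = 3.608 / 0.3769 = 9.573.
n = 9.573² + 3 = 91.64 + 3 = 94.6.
Round up.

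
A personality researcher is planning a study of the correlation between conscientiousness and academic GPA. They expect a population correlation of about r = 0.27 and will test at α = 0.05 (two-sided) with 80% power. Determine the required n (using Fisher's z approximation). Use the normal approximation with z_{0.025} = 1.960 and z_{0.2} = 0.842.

Fisher's z: C = ½·ln((1+r)/(1−r)) = ½·ln(1.7397) = 0.2769.
n = ((z_{α/2} + z_β)/C)² + 3.
(1.960 + 0.842) / 0.2769 = 2.802 / 0.2769 = 10.119.
n = 10.119² + 3 = 102.40 + 3 = 105.4.
Round up.

n = 106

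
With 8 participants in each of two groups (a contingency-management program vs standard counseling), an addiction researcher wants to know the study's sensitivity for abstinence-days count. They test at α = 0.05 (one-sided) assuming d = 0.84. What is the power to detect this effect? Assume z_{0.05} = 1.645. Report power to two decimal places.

For two equal groups, power = Φ(d·√(n/2) − z_{α}).
d·√(n/2) = 0.84 × √(8/2) = 0.84 × 2.000 = 1.680.
z_β = 1.680 − 1.645 = 0.035.
Power = Φ(0.035) = 0.514.

power ≈ 0.51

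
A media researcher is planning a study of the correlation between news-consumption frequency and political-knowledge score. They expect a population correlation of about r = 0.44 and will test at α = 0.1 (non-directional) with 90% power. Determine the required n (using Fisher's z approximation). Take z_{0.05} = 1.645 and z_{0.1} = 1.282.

Fisher's z: C = ½·ln((1+r)/(1−r)) = ½·ln(2.5714) = 0.4722.
n = ((z_{α/2} + z_β)/C)² + 3.
(1.645 + 1.282) / 0.4722 = 2.927 / 0.4722 = 6.199.
n = 6.199² + 3 = 38.42 + 3 = 41.4.
Round up.

n = 42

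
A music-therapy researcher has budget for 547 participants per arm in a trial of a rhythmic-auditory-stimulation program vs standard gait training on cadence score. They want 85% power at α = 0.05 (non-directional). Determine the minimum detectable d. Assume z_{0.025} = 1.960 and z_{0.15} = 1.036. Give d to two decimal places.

d_min ≈ 0.18

For two independent groups of n = 547 each: d_min = (z_{α/2} + z_β)·√(2/n).
z-sum = 1.960 + 1.036 = 2.996.
d_min = 2.996 × √(2/547) = 2.996 × 0.0605 = 0.181.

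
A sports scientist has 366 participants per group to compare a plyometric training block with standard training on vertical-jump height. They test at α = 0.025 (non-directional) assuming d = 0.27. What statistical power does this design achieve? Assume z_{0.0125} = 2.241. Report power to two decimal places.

power ≈ 0.92

For two equal groups, power = Φ(d·√(n/2) − z_{α/2}).
d·√(n/2) = 0.27 × √(366/2) = 0.27 × 13.528 = 3.652.
z_β = 3.652 − 2.241 = 1.411.
Power = Φ(1.411) = 0.921.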